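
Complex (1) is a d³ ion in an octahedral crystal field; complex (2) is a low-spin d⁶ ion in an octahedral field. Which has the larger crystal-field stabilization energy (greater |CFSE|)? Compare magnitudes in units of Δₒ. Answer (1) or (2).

(2)

(1): t₂g³ eg⁰, CFSE = -1.2Δₒ.
(2): t₂g⁶ eg⁰, CFSE = -2.4Δₒ.
So (2) has the larger |CFSE|.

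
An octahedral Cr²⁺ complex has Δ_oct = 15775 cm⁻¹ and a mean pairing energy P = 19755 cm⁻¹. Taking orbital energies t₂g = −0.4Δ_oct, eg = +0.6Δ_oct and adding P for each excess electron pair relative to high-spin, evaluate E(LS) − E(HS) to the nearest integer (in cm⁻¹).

3980

Cr²⁺: group 6, so d-count = 6 − 2 = 4.
High-spin: t₂g³ eg¹, CFSE = -0.6Δ_oct = -9465 cm⁻¹.
Low-spin: t₂g⁴ eg⁰, orbital CFSE = -1.6Δ_oct = -25240 cm⁻¹; plus 1 excess pair × P = +19755 cm⁻¹; total -5485 cm⁻¹.
E(LS) − E(HS) = -5485 − (-9465) = 3980 cm⁻¹.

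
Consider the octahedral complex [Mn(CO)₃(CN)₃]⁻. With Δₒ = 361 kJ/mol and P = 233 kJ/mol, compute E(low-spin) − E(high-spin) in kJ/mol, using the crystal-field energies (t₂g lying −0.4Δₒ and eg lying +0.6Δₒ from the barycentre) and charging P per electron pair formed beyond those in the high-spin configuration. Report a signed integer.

-256

Ligand charges: 3×(+0) from CO and 3×(-1) from CN⁻ sum to -3; with overall charge -1, Mn is +2.
Mn sits in group 7; removing 2 electrons leaves Mn²⁺ with 7 − 2 = 5 d electrons.
High-spin: t₂g³ eg², CFSE = 0.0Δₒ = 0 kJ/mol.
For low-spin the configuration is t₂g⁵ eg⁰: orbital energy -2.0 × 361 = -722 kJ/mol, and 2 additional pairs relative to high-spin add 466 kJ/mol, giving -256 kJ/mol.
The difference is -256 − (0) = -256 kJ/mol, so low-spin lies lower.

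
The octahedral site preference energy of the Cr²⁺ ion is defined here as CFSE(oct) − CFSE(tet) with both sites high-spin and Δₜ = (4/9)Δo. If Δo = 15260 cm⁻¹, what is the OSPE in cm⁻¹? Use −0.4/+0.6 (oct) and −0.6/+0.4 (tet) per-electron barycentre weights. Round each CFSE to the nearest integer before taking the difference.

Cr²⁺: group 6, so d-count = 6 − 2 = 4.
Octahedral (high-spin): t2g^3 e_g^1, CFSE = 3(−0.4) + 1(+0.6) = -0.6Δo = -0.6 × 15260 = -9156 cm⁻¹.
Tetrahedral e^2 t2^2 gives -0.4Δₜ = -0.4 × (4/9) × 15260 = -2713 cm⁻¹.
Subtracting, OSPE = -9156 − (-2713) = -6443 cm⁻¹.

-6443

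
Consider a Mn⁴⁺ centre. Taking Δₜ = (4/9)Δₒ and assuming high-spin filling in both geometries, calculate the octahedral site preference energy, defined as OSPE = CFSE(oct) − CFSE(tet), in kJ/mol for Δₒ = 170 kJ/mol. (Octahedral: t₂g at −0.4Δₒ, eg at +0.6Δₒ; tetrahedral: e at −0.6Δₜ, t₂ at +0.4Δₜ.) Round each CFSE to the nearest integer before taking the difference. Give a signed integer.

-144

Mn sits in group 7; removing 4 electrons leaves Mn⁴⁺ with 7 − 4 = 3 d electrons.
In an octahedral site d³ (HS) is t₂g³ eg⁰, giving CFSE(oct) = -1.2Δₒ = -204 kJ/mol.
In a tetrahedral site the filling is e² t₂¹: CFSE(tet) = -0.8Δₜ = -0.8 × (4/9)(170) = -60 kJ/mol.
OSPE = -204 − (-60) = -144 kJ/mol.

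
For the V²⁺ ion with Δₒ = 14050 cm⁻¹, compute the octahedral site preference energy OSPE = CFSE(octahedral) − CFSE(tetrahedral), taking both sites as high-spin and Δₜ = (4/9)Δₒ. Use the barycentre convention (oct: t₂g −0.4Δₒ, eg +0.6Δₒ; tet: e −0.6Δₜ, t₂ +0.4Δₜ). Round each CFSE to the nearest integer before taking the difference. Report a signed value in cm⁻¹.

V sits in group 5; removing 2 electrons leaves V²⁺ with 5 − 2 = 3 d electrons.
Octahedral (high-spin): t₂g³ eg⁰, CFSE = 3(−0.4) + 0(+0.6) = -1.2Δₒ = -1.2 × 14050 = -16860 cm⁻¹.
Tetrahedral e² t₂¹ gives -0.8Δₜ = -0.8 × (4/9) × 14050 = -4996 cm⁻¹.
Subtracting, OSPE = -16860 − (-4996) = -11864 cm⁻¹.

-11864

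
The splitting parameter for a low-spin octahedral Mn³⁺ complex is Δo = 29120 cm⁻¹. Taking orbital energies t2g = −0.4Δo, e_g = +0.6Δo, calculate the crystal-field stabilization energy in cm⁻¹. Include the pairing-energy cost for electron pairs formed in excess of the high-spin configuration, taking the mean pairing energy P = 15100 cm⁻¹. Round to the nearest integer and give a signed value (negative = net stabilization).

-31492

Mn is in group 7, so Mn³⁺ is d⁴ (7 − 3 = 4).
The d⁴ electrons fill as t2g^4 e_g^0.
CFSE(orbital) = 4×(-0.4Δo) + 0×(0.6Δo) = -1.6Δo; with Δo = 29120 cm⁻¹ that is -46592 cm⁻¹.
High-spin d⁴ would be t2g^3 e_g^1 with 0 pairs; low-spin has 1, so 1 excess pair costs +1P = +15100 cm⁻¹.
Net CFSE = -46592 + 15100 = -31492 cm⁻¹.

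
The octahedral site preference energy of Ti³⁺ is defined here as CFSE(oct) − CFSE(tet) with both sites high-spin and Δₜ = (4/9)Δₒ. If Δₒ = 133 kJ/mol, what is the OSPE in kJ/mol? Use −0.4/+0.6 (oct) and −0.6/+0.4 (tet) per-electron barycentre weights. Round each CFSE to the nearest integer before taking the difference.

Ti is in group 4, so Ti³⁺ is d¹ (4 − 3 = 1).
Octahedral high-spin t₂g¹ eg⁰: CFSE = -0.4 × 133 = -53 kJ/mol.
Tetrahedral e¹ t₂⁰ gives -0.6Δₜ = -0.6 × (4/9) × 133 = -35 kJ/mol.
OSPE = CFSE(oct) − CFSE(tet) = -53 − (-35) = -18 kJ/mol.

-18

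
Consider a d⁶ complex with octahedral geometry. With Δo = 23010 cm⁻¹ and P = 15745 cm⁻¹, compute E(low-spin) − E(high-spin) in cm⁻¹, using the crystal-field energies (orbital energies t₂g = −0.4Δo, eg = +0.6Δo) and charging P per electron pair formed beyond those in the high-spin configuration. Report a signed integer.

-14530

In the high-spin limit (t₂g⁴ eg²) the orbital term is -0.4Δo = -9204 cm⁻¹, with no excess pairing.
Low-spin t₂g⁶ eg⁰ gives -2.4Δo = -55224 cm⁻¹, but forming 2 extra pairs costs 2P = 31490 cm⁻¹, so E(LS) = -55224 + 31490 = -23734 cm⁻¹.
The difference is -23734 − (-9204) = -14530 cm⁻¹, so low-spin lies lower.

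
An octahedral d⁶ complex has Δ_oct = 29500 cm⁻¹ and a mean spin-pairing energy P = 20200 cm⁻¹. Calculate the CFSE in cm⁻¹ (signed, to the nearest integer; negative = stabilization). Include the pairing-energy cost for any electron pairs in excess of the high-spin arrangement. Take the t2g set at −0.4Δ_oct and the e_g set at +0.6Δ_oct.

-30400

With Δ_oct > P the complex is low-spin.
Configuration: t2g^6 e_g^0.
Orbital CFSE = -2.4Δ_oct = -2.4 × 29500 = -70800 cm⁻¹.
Excess pairs vs high-spin: 3 − 1 = 2; pairing cost = +40400 cm⁻¹.
Net CFSE = -70800 + 40400 = -30400 cm⁻¹.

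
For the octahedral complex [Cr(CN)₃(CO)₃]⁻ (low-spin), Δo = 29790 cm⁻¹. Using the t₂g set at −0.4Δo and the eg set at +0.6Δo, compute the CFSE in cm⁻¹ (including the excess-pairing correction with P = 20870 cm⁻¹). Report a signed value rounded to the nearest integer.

-26794

Ligand charges: 3×(-1) from CN⁻ and 3×(+0) from CO sum to -3; with overall charge -1, Cr is +2.
Cr sits in group 6; removing 2 electrons leaves Cr²⁺ with 6 − 2 = 4 d electrons.
The d⁴ electrons fill as t₂g⁴ eg⁰.
Orbital CFSE = 4(-0.4) + 0(0.6) = -1.6Δo = -1.6 × 29790 = -47664 cm⁻¹.
High-spin d⁴ would be t₂g³ eg¹ with 0 pairs; low-spin has 1, so 1 excess pair costs +1P = +20870 cm⁻¹.
Combining: -47664 + 20870 = -26794 cm⁻¹.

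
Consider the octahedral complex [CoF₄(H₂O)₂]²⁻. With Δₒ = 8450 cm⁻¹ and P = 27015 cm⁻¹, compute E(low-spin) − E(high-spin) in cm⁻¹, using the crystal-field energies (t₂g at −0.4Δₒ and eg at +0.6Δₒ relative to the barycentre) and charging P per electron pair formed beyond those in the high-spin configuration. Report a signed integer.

Ligand charges: 4×(-1) from F⁻ and 2×(+0) from H₂O sum to -4; with overall charge -2, Co is +2.
Group 9 minus oxidation state +2 gives a d⁷ configuration for Co²⁺.
High-spin d⁷ fills as t₂g⁵ eg² with CFSE 5(−0.4) + 2(+0.6) = -0.8Δₒ = -6760 cm⁻¹.
Low-spin t₂g⁶ eg¹ gives -1.8Δₒ = -15210 cm⁻¹, but forming 1 extra pair costs 1P = 27015 cm⁻¹, so E(LS) = -15210 + 27015 = 11805 cm⁻¹.
The difference is 11805 − (-6760) = 18565 cm⁻¹, so high-spin lies lower.

18565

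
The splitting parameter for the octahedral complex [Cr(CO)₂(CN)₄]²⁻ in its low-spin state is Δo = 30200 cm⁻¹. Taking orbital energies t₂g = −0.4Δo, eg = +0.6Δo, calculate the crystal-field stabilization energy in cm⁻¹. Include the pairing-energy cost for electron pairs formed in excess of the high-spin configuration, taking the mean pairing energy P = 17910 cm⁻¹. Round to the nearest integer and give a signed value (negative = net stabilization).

-30410

Ligand charges: 2×(+0) from CO and 4×(-1) from CN⁻ sum to -4; with overall charge -2, Cr is +2.
Cr sits in group 6; removing 2 electrons leaves Cr²⁺ with 6 − 2 = 4 d electrons.
Electron filling gives t₂g⁴ eg⁰.
The orbital stabilization is -1.6Δo = -1.6 × 30200 = -48320 cm⁻¹.
High-spin d⁴ would be t₂g³ eg¹ with 0 pairs; low-spin has 1, so 1 excess pair costs +1P = +17910 cm⁻¹.
Net CFSE = -48320 + 17910 = -30410 cm⁻¹.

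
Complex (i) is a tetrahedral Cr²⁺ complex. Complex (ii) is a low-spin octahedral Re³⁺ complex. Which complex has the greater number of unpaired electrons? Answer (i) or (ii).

(i)

(i): Group 6 minus oxidation state +2 gives a d⁴ configuration for Cr²⁺; With tetrahedral geometry the complex is necessarily high-spin; e² t₂² → 4 unpaired.
(ii): Re³⁺: group 7, so d-count = 7 − 3 = 4; t2g^4 e_g^0 → 2 unpaired.
So (i) has more unpaired electrons.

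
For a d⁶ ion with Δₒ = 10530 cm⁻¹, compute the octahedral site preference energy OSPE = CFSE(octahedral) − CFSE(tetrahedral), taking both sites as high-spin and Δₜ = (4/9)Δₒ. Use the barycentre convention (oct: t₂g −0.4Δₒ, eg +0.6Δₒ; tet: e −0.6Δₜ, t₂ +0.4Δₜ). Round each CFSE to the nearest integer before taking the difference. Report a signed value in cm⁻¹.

In an octahedral site d⁶ (HS) is t2g^4 e_g^2, giving CFSE(oct) = -0.4Δₒ = -4212 cm⁻¹.
Tetrahedral e^3 t2^3 gives -0.6Δₜ = -0.6 × (4/9) × 10530 = -2808 cm⁻¹.
OSPE = CFSE(oct) − CFSE(tet) = -4212 − (-2808) = -1404 cm⁻¹.

-1404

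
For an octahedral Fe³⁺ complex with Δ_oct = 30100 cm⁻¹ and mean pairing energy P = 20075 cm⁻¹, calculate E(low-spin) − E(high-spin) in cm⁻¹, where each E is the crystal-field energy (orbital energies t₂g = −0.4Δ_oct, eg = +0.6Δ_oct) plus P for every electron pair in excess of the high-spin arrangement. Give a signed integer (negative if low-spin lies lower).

-20050

Fe³⁺: group 8, so d-count = 8 − 3 = 5.
High-spin d⁵ fills as t₂g³ eg² with CFSE 3(−0.4) + 2(+0.6) = 0.0Δ_oct = 0 cm⁻¹.
Low-spin: t₂g⁵ eg⁰, orbital CFSE = -2.0Δ_oct = -60200 cm⁻¹; plus 2 excess pairs × P = +40150 cm⁻¹; total -20050 cm⁻¹.
Thus E(LS) − E(HS) = -20050 cm⁻¹.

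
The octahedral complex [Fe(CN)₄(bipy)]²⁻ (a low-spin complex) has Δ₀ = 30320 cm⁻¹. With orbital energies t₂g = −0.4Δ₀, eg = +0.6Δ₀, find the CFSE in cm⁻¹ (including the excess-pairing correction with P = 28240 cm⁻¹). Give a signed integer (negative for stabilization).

Ligand charges: 4×(-1) from CN⁻ and 1×(+0) from bipy sum to -4; with overall charge -2, Fe is +2.
Group 8 minus oxidation state +2 gives a d⁶ configuration for Fe²⁺.
The d⁶ electrons fill as t₂g⁶ eg⁰.
CFSE(orbital) = 6×(-0.4Δ₀) + 0×(0.6Δ₀) = -2.4Δ₀; with Δ₀ = 30320 cm⁻¹ that is -72768 cm⁻¹.
Relative to high-spin t₂g⁴ eg² (1 paired), the low-spin configuration has 2 additional pairs, contributing +2 × 28240 = +56480 cm⁻¹.
Net CFSE = -72768 + 56480 = -16288 cm⁻¹.

-16288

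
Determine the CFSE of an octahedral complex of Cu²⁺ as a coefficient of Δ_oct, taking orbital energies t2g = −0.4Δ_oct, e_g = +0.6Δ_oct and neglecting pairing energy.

-0.6 Δ_oct

Cu is in group 11, so Cu²⁺ is d⁹ (11 − 2 = 9).
For octahedral d⁹ the high- and low-spin configurations coincide.
Configuration: t2g^6 e_g^3.
CFSE = 6(-0.4Δ_oct) + 3(0.6Δ_oct) = -2.4Δ_oct + 1.8Δ_oct = -0.6Δ_oct.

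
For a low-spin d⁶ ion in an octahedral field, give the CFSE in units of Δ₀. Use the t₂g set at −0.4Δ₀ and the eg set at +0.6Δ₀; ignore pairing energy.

Configuration: t₂g⁶ eg⁰.
CFSE = 6(-0.4Δ₀) + 0(0.6Δ₀) = -2.4Δ₀ + 0.0Δ₀ = -2.4Δ₀.

-2.4 Δ₀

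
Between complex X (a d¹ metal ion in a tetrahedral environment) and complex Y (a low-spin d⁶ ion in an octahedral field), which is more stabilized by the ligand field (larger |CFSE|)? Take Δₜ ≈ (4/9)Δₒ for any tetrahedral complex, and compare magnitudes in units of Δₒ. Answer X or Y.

Y

X: Tetrahedral fields are weak (Δₜ ≈ 4/9 Δₒ), so electrons fill high-spin; e¹ t₂⁰, CFSE = -0.6Δₜ ≈ -0.27Δₒ.
Y: t₂g⁶ eg⁰, CFSE = -2.4Δₒ.
So Y has the larger |CFSE|.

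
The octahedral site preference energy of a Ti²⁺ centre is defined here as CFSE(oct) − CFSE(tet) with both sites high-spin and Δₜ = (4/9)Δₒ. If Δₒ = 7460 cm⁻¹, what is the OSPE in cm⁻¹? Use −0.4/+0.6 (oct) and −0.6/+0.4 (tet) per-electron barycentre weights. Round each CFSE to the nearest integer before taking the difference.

-1989

Ti sits in group 4; removing 2 electrons leaves Ti²⁺ with 4 − 2 = 2 d electrons.
Octahedral high-spin t₂g² eg⁰: CFSE = -0.8 × 7460 = -5968 cm⁻¹.
Tetrahedral e² t₂⁰ gives -1.2Δₜ = -1.2 × (4/9) × 7460 = -3979 cm⁻¹.
OSPE = -5968 − (-3979) = -1989 cm⁻¹.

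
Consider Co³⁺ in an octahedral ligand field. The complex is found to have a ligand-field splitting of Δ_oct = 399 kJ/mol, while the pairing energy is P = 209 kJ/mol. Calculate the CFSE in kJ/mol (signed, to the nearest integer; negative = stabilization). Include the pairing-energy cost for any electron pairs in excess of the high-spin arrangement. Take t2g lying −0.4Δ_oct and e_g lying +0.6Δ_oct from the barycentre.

Co sits in group 9; removing 3 electrons leaves Co³⁺ with 9 − 3 = 6 d electrons.
Δ_oct > P, so pairing is preferred: the ground state is low-spin.
Filling d⁶ accordingly: t2g^6 e_g^0.
Orbital CFSE = -2.4Δ_oct = -2.4 × 399 = -958 kJ/mol.
Excess pairs vs high-spin: 3 − 1 = 2; pairing cost = +418 kJ/mol.
Net CFSE = -958 + 418 = -540 kJ/mol.

-540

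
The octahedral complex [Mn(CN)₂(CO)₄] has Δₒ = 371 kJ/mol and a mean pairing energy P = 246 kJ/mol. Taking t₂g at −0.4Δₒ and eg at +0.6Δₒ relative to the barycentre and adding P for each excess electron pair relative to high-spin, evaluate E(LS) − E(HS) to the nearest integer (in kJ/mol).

Ligand charges: 2×(-1) from CN⁻ and 4×(+0) from CO sum to -2; with overall charge +0, Mn is +2.
Group 7 minus oxidation state +2 gives a d⁵ configuration for Mn²⁺.
High-spin: t₂g³ eg², CFSE = 0.0Δₒ = 0 kJ/mol.
Low-spin: t₂g⁵ eg⁰, orbital CFSE = -2.0Δₒ = -742 kJ/mol; plus 2 excess pairs × P = +492 kJ/mol; total -250 kJ/mol.
The difference is -250 − (0) = -250 kJ/mol, so low-spin lies lower.

-250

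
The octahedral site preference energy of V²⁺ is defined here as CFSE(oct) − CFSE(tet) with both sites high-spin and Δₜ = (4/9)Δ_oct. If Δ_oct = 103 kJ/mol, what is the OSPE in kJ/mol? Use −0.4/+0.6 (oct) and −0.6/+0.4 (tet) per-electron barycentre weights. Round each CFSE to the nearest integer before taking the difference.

-87

V sits in group 5; removing 2 electrons leaves V²⁺ with 5 − 2 = 3 d electrons.
Octahedral high-spin t₂g³ eg⁰: CFSE = -1.2 × 103 = -124 kJ/mol.
In a tetrahedral site the filling is e² t₂¹: CFSE(tet) = -0.8Δₜ = -0.8 × (4/9)(103) = -37 kJ/mol.
OSPE = CFSE(oct) − CFSE(tet) = -124 − (-37) = -87 kJ/mol.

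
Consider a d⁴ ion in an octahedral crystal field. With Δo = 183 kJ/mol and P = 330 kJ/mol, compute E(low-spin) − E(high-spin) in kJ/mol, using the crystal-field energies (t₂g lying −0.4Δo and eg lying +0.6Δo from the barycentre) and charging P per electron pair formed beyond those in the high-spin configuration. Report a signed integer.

High-spin: t₂g³ eg¹, CFSE = -0.6Δo = -110 kJ/mol.
For low-spin the configuration is t₂g⁴ eg⁰: orbital energy -1.6 × 183 = -293 kJ/mol, and 1 additional pair relative to high-spin adds 330 kJ/mol, giving 37 kJ/mol.
The difference is 37 − (-110) = 147 kJ/mol, so high-spin lies lower.

147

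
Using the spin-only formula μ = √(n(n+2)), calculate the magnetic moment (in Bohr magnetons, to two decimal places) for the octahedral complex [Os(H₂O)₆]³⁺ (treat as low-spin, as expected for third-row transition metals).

1.73 Bohr magnetons

H₂O is neutral, so the +3 overall charge sits on Os: oxidation state +3.
Os³⁺: group 8, so d-count = 8 − 3 = 5.
Configuration: t₂g⁵ eg⁰ → 1 unpaired electron.
μ(spin-only) = √[1(1+2)] = √3 ≈ 1.73 Bohr magnetons.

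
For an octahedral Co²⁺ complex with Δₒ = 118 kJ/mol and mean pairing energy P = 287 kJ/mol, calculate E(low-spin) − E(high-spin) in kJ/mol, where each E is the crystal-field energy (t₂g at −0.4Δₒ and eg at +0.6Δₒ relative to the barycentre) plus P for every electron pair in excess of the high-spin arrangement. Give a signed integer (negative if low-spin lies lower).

169

Co sits in group 9; removing 2 electrons leaves Co²⁺ with 9 − 2 = 7 d electrons.
In the high-spin limit (t₂g⁵ eg²) the orbital term is -0.8Δₒ = -94 kJ/mol, with no excess pairing.
Low-spin t₂g⁶ eg¹ gives -1.8Δₒ = -212 kJ/mol, but forming 1 extra pair costs 1P = 287 kJ/mol, so E(LS) = -212 + 287 = 75 kJ/mol.
E(LS) − E(HS) = 75 − (-94) = 169 kJ/mol.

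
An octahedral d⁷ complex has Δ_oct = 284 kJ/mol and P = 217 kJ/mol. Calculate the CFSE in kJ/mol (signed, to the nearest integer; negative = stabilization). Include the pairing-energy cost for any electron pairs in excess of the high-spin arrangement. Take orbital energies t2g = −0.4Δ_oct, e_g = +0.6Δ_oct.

Since Δ_oct = 284 kJ/mol > P = 217 kJ/mol, the complex adopts the low-spin configuration.
Filling d⁷ accordingly: t2g^6 e_g^1.
Orbital CFSE = -1.8Δ_oct = -1.8 × 284 = -511 kJ/mol.
Excess pairs vs high-spin: 3 − 2 = 1; pairing cost = +217 kJ/mol.
Net CFSE = -511 + 217 = -294 kJ/mol.

-294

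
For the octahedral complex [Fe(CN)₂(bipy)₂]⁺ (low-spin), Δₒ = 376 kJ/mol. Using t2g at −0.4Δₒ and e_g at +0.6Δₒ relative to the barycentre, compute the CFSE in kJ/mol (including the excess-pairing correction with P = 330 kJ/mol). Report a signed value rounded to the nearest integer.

-92

Ligand charges: 2×(-1) from CN⁻ and 2×(+0) from bipy sum to -2; with overall charge +1, Fe is +3.
Group 8 minus oxidation state +3 gives a d⁵ configuration for Fe³⁺.
Configuration: t2g^5 e_g^0.
The orbital stabilization is -2.0Δₒ = -2.0 × 376 = -752 kJ/mol.
Relative to high-spin t2g^3 e_g^2 (0 paired), the low-spin configuration has 2 additional pairs, contributing +2 × 330 = +660 kJ/mol.
Overall CFSE = -752 + 660 = -92 kJ/mol.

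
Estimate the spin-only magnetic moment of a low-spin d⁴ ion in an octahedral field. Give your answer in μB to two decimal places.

Configuration: t₂g⁴ eg⁰ → 2 unpaired electrons.
μ(spin-only) = √[2(2+2)] = √8 ≈ 2.83 μB.

2.83 μB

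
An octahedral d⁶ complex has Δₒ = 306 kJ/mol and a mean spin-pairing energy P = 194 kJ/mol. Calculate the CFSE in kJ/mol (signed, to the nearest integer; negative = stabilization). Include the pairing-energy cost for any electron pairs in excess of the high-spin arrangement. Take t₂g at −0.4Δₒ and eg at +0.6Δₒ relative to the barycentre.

-346

With Δₒ > P the complex is low-spin.
That gives t₂g⁶ eg⁰.
Orbital CFSE = -2.4Δₒ = -2.4 × 306 = -734 kJ/mol.
Excess pairs vs high-spin: 3 − 1 = 2; pairing cost = +388 kJ/mol.
Net CFSE = -734 + 388 = -346 kJ/mol.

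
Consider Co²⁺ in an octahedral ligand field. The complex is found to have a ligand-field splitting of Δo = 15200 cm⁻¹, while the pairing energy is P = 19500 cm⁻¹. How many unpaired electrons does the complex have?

3

Co sits in group 9; removing 2 electrons leaves Co²⁺ with 9 − 2 = 7 d electrons.
Here Δo < P (15200 < 19500), so the high-spin state is favoured.
Filling d⁷ accordingly: t2g^5 e_g^2.
Unpaired electrons: 3.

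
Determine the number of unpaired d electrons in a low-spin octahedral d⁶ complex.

Configuration: t₂g⁶ eg⁰, giving 0 unpaired electrons.

0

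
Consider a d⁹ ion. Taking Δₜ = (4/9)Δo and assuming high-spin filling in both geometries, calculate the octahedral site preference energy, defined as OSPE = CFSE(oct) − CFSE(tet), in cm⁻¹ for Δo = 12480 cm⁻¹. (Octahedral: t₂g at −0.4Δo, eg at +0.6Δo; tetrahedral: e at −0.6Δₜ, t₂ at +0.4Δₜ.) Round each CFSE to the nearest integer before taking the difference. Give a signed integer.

-5269

Octahedral (high-spin): t₂g⁶ eg³, CFSE = 6(−0.4) + 3(+0.6) = -0.6Δo = -0.6 × 12480 = -7488 cm⁻¹.
Tetrahedral e⁴ t₂⁵ gives -0.4Δₜ = -0.4 × (4/9) × 12480 = -2219 cm⁻¹.
OSPE = -7488 − (-2219) = -5269 cm⁻¹.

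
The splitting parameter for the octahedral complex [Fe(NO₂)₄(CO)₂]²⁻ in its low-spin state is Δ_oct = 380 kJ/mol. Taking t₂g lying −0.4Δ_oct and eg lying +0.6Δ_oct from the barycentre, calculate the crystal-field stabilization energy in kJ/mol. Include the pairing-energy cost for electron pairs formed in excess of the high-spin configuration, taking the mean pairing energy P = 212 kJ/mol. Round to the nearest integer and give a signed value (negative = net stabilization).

-488

Ligand charges: 4×(-1) from NO₂⁻ and 2×(+0) from CO sum to -4; with overall charge -2, Fe is +2.
Fe sits in group 8; removing 2 electrons leaves Fe²⁺ with 8 − 2 = 6 d electrons.
Configuration: t₂g⁶ eg⁰.
The orbital stabilization is -2.4Δ_oct = -2.4 × 380 = -912 kJ/mol.
High-spin d⁶ would be t₂g⁴ eg² with 1 pair; low-spin has 3, so 2 excess pairs cost +2P = +424 kJ/mol.
Overall CFSE = -912 + 424 = -488 kJ/mol.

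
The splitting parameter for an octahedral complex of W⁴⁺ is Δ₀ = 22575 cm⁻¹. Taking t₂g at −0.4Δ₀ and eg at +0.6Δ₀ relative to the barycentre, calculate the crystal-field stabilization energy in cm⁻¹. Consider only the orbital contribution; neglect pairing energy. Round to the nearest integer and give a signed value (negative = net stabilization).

W is in group 6, so W⁴⁺ is d² (6 − 4 = 2).
The d² electrons fill as t₂g² eg⁰.
Orbital CFSE = 2(-0.4) + 0(0.6) = -0.8Δ₀ = -0.8 × 22575 = -18060 cm⁻¹.

-18060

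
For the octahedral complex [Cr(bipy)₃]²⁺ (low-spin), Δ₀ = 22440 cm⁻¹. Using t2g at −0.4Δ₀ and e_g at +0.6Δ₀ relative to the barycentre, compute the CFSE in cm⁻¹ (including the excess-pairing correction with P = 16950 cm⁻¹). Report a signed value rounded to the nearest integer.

-18954

bipy is neutral, so the +2 overall charge sits on Cr: oxidation state +2.
Cr²⁺: group 6, so d-count = 6 − 2 = 4.
The d⁴ electrons fill as t2g^4 e_g^0.
CFSE(orbital) = 4×(-0.4Δ₀) + 0×(0.6Δ₀) = -1.6Δ₀; with Δ₀ = 22440 cm⁻¹ that is -35904 cm⁻¹.
Relative to high-spin t2g^3 e_g^1 (0 paired), the low-spin configuration has 1 additional pair, contributing +1 × 16950 = +16950 cm⁻¹.
Net CFSE = -35904 + 16950 = -18954 cm⁻¹.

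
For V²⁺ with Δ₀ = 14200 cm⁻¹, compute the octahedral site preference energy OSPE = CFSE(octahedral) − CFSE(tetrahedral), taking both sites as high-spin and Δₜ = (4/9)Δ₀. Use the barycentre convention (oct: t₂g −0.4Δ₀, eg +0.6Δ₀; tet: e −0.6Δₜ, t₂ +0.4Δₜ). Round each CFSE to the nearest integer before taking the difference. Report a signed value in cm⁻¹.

-11991

V sits in group 5; removing 2 electrons leaves V²⁺ with 5 − 2 = 3 d electrons.
In an octahedral site d³ (HS) is t₂g³ eg⁰, giving CFSE(oct) = -1.2Δ₀ = -17040 cm⁻¹.
In a tetrahedral site the filling is e² t₂¹: CFSE(tet) = -0.8Δₜ = -0.8 × (4/9)(14200) = -5049 cm⁻¹.
OSPE = CFSE(oct) − CFSE(tet) = -17040 − (-5049) = -11991 cm⁻¹.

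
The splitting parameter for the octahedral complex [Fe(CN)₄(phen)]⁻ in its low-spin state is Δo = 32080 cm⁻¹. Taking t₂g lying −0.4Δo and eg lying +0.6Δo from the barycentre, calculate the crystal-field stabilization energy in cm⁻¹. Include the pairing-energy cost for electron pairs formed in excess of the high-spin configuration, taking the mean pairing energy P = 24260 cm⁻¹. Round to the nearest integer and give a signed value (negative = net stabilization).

-15640

Ligand charges: 4×(-1) from CN⁻ and 1×(+0) from phen sum to -4; with overall charge -1, Fe is +3.
Fe is in group 8, so Fe³⁺ is d⁵ (8 − 3 = 5).
Configuration: t₂g⁵ eg⁰.
Orbital CFSE = 5(-0.4) + 0(0.6) = -2.0Δo = -2.0 × 32080 = -64160 cm⁻¹.
Relative to high-spin t₂g³ eg² (0 paired), the low-spin configuration has 2 additional pairs, contributing +2 × 24260 = +48520 cm⁻¹.
Overall CFSE = -64160 + 48520 = -15640 cm⁻¹.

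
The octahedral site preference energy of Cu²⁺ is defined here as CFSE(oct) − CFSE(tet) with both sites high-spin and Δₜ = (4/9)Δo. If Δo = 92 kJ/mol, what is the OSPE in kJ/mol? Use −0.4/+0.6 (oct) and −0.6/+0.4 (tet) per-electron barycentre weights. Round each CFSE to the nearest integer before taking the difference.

-39

Group 11 minus oxidation state +2 gives a d⁹ configuration for Cu²⁺.
Octahedral (high-spin): t₂g⁶ eg³, CFSE = 6(−0.4) + 3(+0.6) = -0.6Δo = -0.6 × 92 = -55 kJ/mol.
Tetrahedral: e⁴ t₂⁵, CFSE = 4(−0.6) + 5(+0.4) = -0.4Δₜ = -0.4 × (4/9) × 92 = -16 kJ/mol.
OSPE = -55 − (-16) = -39 kJ/mol.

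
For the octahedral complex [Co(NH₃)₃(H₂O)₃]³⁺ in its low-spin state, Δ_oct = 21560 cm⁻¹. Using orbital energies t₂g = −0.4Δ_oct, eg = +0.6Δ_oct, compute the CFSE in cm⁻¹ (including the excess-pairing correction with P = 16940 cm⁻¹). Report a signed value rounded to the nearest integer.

-17864

Ligand charges: 3×(+0) from NH₃ and 3×(+0) from H₂O sum to +0; with overall charge +3, Co is +3.
Group 9 minus oxidation state +3 gives a d⁶ configuration for Co³⁺.
Electron filling gives t₂g⁶ eg⁰.
CFSE(orbital) = 6×(-0.4Δ_oct) + 0×(0.6Δ_oct) = -2.4Δ_oct; with Δ_oct = 21560 cm⁻¹ that is -51744 cm⁻¹.
High-spin d⁶ would be t₂g⁴ eg² with 1 pair; low-spin has 3, so 2 excess pairs cost +2P = +33880 cm⁻¹.
Net CFSE = -51744 + 33880 = -17864 cm⁻¹.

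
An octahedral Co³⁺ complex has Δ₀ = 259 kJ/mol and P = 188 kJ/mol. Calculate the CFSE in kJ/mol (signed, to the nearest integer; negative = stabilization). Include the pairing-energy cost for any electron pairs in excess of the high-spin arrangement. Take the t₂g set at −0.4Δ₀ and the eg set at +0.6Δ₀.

Co is in group 9, so Co³⁺ is d⁶ (9 − 3 = 6).
With Δ₀ > P the complex is low-spin.
Filling d⁶ accordingly: t₂g⁶ eg⁰.
Orbital CFSE = -2.4Δ₀ = -2.4 × 259 = -622 kJ/mol.
Excess pairs vs high-spin: 3 − 1 = 2; pairing cost = +376 kJ/mol.
Net CFSE = -622 + 376 = -246 kJ/mol.

-246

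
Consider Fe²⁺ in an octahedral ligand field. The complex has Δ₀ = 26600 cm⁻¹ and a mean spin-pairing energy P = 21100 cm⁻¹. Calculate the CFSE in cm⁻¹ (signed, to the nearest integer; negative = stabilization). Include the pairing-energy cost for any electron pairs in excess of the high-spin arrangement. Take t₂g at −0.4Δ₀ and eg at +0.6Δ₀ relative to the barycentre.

-21640

Fe is in group 8, so Fe²⁺ is d⁶ (8 − 2 = 6).
With Δ₀ > P the complex is low-spin.
Filling d⁶ accordingly: t₂g⁶ eg⁰.
Orbital CFSE = -2.4Δ₀ = -2.4 × 26600 = -63840 cm⁻¹.
Excess pairs vs high-spin: 3 − 1 = 2; pairing cost = +42200 cm⁻¹.
Net CFSE = -63840 + 42200 = -21640 cm⁻¹.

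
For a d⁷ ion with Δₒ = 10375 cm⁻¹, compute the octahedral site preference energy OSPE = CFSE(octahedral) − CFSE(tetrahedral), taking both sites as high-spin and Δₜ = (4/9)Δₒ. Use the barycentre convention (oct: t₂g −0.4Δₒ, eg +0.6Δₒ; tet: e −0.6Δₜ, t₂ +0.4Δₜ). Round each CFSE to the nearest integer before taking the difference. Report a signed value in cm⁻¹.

Octahedral (high-spin): t₂g⁵ eg², CFSE = 5(−0.4) + 2(+0.6) = -0.8Δₒ = -0.8 × 10375 = -8300 cm⁻¹.
Tetrahedral: e⁴ t₂³, CFSE = 4(−0.6) + 3(+0.4) = -1.2Δₜ = -1.2 × (4/9) × 10375 = -5533 cm⁻¹.
OSPE = -8300 − (-5533) = -2767 cm⁻¹.

-2767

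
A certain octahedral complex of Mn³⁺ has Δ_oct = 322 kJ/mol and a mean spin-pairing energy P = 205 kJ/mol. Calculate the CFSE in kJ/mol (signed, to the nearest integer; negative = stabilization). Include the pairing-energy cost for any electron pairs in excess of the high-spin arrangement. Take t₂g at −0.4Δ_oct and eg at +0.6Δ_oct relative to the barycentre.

-310

Mn sits in group 7; removing 3 electrons leaves Mn³⁺ with 7 − 3 = 4 d electrons.
With Δ_oct > P the complex is low-spin.
That gives t₂g⁴ eg⁰.
Orbital CFSE = -1.6Δ_oct = -1.6 × 322 = -515 kJ/mol.
Excess pairs vs high-spin: 1 − 0 = 1; pairing cost = +205 kJ/mol.
Net CFSE = -515 + 205 = -310 kJ/mol.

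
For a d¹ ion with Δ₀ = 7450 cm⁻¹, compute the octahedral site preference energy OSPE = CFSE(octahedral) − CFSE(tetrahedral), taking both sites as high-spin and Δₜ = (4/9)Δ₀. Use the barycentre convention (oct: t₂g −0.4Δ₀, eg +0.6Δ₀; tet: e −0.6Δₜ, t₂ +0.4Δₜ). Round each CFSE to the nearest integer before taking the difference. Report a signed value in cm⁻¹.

-993

In an octahedral site d¹ (HS) is t₂g¹ eg⁰, giving CFSE(oct) = -0.4Δ₀ = -2980 cm⁻¹.
In a tetrahedral site the filling is e¹ t₂⁰: CFSE(tet) = -0.6Δₜ = -0.6 × (4/9)(7450) = -1987 cm⁻¹.
OSPE = -2980 − (-1987) = -993 cm⁻¹.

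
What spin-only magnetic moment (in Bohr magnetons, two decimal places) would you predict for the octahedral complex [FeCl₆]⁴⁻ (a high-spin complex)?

4.90 Bohr magnetons

Each Cl⁻ contributes -1; 6 × (-1) = -6. With overall charge -4, Fe is in the +2 oxidation state.
Fe sits in group 8; removing 2 electrons leaves Fe²⁺ with 8 − 2 = 6 d electrons.
Configuration: t2g^4 e_g^2 → 4 unpaired electrons.
μ(spin-only) = √[4(4+2)] = √24 ≈ 4.90 Bohr magnetons.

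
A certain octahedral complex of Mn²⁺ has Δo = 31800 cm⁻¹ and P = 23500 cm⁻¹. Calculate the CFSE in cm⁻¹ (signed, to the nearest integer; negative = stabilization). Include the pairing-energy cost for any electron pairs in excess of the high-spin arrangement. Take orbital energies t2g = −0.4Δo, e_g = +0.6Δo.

-16600

Mn is in group 7, so Mn²⁺ is d⁵ (7 − 2 = 5).
Δo > P, so pairing is preferred: the ground state is low-spin.
That gives t2g^5 e_g^0.
Orbital CFSE = -2.0Δo = -2.0 × 31800 = -63600 cm⁻¹.
Excess pairs vs high-spin: 2 − 0 = 2; pairing cost = +47000 cm⁻¹.
Net CFSE = -63600 + 47000 = -16600 cm⁻¹.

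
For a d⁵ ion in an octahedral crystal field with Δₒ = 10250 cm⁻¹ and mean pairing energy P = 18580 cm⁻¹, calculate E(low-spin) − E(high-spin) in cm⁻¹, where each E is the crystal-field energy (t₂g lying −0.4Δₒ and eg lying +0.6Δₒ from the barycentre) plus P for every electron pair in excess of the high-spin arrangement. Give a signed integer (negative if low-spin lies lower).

16660

High-spin: t₂g³ eg², CFSE = 0.0Δₒ = 0 cm⁻¹.
For low-spin the configuration is t₂g⁵ eg⁰: orbital energy -2.0 × 10250 = -20500 cm⁻¹, and 2 additional pairs relative to high-spin add 37160 cm⁻¹, giving 16660 cm⁻¹.
The difference is 16660 − (0) = 16660 cm⁻¹, so high-spin lies lower.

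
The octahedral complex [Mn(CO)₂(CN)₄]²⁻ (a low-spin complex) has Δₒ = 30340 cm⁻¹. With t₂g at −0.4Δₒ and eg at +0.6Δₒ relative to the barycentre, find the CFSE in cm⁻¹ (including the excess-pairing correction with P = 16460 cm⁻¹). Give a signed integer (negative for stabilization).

-27760

Ligand charges: 2×(+0) from CO and 4×(-1) from CN⁻ sum to -4; with overall charge -2, Mn is +2.
Group 7 minus oxidation state +2 gives a d⁵ configuration for Mn²⁺.
The d⁵ electrons fill as t₂g⁵ eg⁰.
CFSE(orbital) = 5×(-0.4Δₒ) + 0×(0.6Δₒ) = -2.0Δₒ; with Δₒ = 30340 cm⁻¹ that is -60680 cm⁻¹.
Relative to high-spin t₂g³ eg² (0 paired), the low-spin configuration has 2 additional pairs, contributing +2 × 16460 = +32920 cm⁻¹.
Combining: -60680 + 32920 = -27760 cm⁻¹.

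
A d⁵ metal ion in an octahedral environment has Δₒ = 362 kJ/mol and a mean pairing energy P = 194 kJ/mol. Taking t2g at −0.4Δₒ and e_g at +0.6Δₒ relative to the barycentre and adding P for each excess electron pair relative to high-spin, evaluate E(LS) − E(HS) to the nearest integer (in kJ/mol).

-336

High-spin: t2g^3 e_g^2, CFSE = 0.0Δₒ = 0 kJ/mol.
Low-spin: t2g^5 e_g^0, orbital CFSE = -2.0Δₒ = -724 kJ/mol; plus 2 excess pairs × P = +388 kJ/mol; total -336 kJ/mol.
Thus E(LS) − E(HS) = -336 kJ/mol.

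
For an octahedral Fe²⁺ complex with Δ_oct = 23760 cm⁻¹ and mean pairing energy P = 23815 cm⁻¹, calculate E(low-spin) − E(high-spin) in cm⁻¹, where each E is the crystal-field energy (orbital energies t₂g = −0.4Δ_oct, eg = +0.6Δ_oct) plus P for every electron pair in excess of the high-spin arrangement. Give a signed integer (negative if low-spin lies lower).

Group 8 minus oxidation state +2 gives a d⁶ configuration for Fe²⁺.
In the high-spin limit (t₂g⁴ eg²) the orbital term is -0.4Δ_oct = -9504 cm⁻¹, with no excess pairing.
For low-spin the configuration is t₂g⁶ eg⁰: orbital energy -2.4 × 23760 = -57024 cm⁻¹, and 2 additional pairs relative to high-spin add 47630 cm⁻¹, giving -9394 cm⁻¹.
Thus E(LS) − E(HS) = 110 cm⁻¹.

110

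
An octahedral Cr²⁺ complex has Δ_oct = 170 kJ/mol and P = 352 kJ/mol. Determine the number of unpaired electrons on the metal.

4

Cr sits in group 6; removing 2 electrons leaves Cr²⁺ with 6 − 2 = 4 d electrons.
Since Δ_oct = 170 kJ/mol < P = 352 kJ/mol, the complex adopts the high-spin configuration.
Configuration: t2g^3 e_g^1.
Unpaired electrons: 4.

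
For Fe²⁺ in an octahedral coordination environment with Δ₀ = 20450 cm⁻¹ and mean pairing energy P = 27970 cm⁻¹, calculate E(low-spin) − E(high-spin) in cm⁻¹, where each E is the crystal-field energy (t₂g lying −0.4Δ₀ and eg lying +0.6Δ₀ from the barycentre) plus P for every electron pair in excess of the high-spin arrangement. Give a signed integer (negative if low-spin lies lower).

Fe sits in group 8; removing 2 electrons leaves Fe²⁺ with 8 − 2 = 6 d electrons.
In the high-spin limit (t₂g⁴ eg²) the orbital term is -0.4Δ₀ = -8180 cm⁻¹, with no excess pairing.
Low-spin: t₂g⁶ eg⁰, orbital CFSE = -2.4Δ₀ = -49080 cm⁻¹; plus 2 excess pairs × P = +55940 cm⁻¹; total 6860 cm⁻¹.
Thus E(LS) − E(HS) = 15040 cm⁻¹.

15040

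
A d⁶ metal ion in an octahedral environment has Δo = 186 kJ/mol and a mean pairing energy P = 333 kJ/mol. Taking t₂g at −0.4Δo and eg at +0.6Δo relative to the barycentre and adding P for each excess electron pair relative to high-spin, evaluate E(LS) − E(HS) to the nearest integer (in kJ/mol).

294

In the high-spin limit (t₂g⁴ eg²) the orbital term is -0.4Δo = -74 kJ/mol, with no excess pairing.
Low-spin t₂g⁶ eg⁰ gives -2.4Δo = -446 kJ/mol, but forming 2 extra pairs costs 2P = 666 kJ/mol, so E(LS) = -446 + 666 = 220 kJ/mol.
Thus E(LS) − E(HS) = 294 kJ/mol.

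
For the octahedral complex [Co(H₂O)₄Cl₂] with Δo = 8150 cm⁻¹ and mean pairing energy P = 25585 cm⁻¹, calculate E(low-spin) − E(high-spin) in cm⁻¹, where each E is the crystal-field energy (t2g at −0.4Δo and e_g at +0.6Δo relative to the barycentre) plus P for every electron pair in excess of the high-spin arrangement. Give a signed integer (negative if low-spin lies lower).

Ligand charges: 4×(+0) from H₂O and 2×(-1) from Cl⁻ sum to -2; with overall charge +0, Co is +2.
Co²⁺: group 9, so d-count = 9 − 2 = 7.
High-spin d⁷ fills as t2g^5 e_g^2 with CFSE 5(−0.4) + 2(+0.6) = -0.8Δo = -6520 cm⁻¹.
Low-spin t2g^6 e_g^1 gives -1.8Δo = -14670 cm⁻¹, but forming 1 extra pair costs 1P = 25585 cm⁻¹, so E(LS) = -14670 + 25585 = 10915 cm⁻¹.
The difference is 10915 − (-6520) = 17435 cm⁻¹, so high-spin lies lower.

17435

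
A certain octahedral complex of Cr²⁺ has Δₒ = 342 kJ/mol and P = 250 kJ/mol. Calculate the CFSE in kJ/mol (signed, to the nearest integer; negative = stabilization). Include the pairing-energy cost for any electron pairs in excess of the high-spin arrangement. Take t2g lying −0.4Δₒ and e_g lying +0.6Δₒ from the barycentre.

Cr sits in group 6; removing 2 electrons leaves Cr²⁺ with 6 − 2 = 4 d electrons.
With Δₒ > P the complex is low-spin.
That gives t2g^4 e_g^0.
Orbital CFSE = -1.6Δₒ = -1.6 × 342 = -547 kJ/mol.
Excess pairs vs high-spin: 1 − 0 = 1; pairing cost = +250 kJ/mol.
Net CFSE = -547 + 250 = -297 kJ/mol.

-297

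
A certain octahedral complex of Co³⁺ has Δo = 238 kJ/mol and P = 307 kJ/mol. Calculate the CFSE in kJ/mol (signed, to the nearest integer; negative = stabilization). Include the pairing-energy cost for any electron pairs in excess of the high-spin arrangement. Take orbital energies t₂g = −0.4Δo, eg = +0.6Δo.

-95

Co³⁺: group 9, so d-count = 9 − 3 = 6.
Here Δo < P (238 < 307), so the high-spin state is favoured.
Configuration: t₂g⁴ eg².
Orbital CFSE = -0.4Δo = -0.4 × 238 = -95 kJ/mol.
High-spin has no excess pairs, so no pairing correction applies.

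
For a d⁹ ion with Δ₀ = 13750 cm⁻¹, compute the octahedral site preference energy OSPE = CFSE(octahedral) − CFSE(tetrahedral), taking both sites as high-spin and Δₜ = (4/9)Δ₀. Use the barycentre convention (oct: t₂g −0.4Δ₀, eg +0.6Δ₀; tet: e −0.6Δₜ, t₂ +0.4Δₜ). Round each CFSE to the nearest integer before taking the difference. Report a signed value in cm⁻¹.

-5806

Octahedral (high-spin): t₂g⁶ eg³, CFSE = 6(−0.4) + 3(+0.6) = -0.6Δ₀ = -0.6 × 13750 = -8250 cm⁻¹.
In a tetrahedral site the filling is e⁴ t₂⁵: CFSE(tet) = -0.4Δₜ = -0.4 × (4/9)(13750) = -2444 cm⁻¹.
OSPE = -8250 − (-2444) = -5806 cm⁻¹.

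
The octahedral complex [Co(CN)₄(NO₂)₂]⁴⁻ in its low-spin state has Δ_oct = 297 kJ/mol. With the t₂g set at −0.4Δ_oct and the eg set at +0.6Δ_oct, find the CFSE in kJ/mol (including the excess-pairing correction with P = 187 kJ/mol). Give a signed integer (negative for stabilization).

-348

Ligand charges: 4×(-1) from CN⁻ and 2×(-1) from NO₂⁻ sum to -6; with overall charge -4, Co is +2.
Co sits in group 9; removing 2 electrons leaves Co²⁺ with 9 − 2 = 7 d electrons.
The d⁷ electrons fill as t₂g⁶ eg¹.
The orbital stabilization is -1.8Δ_oct = -1.8 × 297 = -535 kJ/mol.
High-spin d⁷ would be t₂g⁵ eg² with 2 pairs; low-spin has 3, so 1 excess pair costs +1P = +187 kJ/mol.
Net CFSE = -535 + 187 = -348 kJ/mol.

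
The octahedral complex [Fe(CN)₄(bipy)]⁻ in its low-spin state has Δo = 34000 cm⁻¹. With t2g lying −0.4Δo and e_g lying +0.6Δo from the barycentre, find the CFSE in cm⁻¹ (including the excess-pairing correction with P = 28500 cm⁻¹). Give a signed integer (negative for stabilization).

Ligand charges: 4×(-1) from CN⁻ and 1×(+0) from bipy sum to -4; with overall charge -1, Fe is +3.
Fe sits in group 8; removing 3 electrons leaves Fe³⁺ with 8 − 3 = 5 d electrons.
Configuration: t2g^5 e_g^0.
Orbital CFSE = 5(-0.4) + 0(0.6) = -2.0Δo = -2.0 × 34000 = -68000 cm⁻¹.
Pairing penalty: 2 pairs vs 0 in the high-spin reference → 2 extra × P = 57000 cm⁻¹.
Overall CFSE = -68000 + 57000 = -11000 cm⁻¹.

-11000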